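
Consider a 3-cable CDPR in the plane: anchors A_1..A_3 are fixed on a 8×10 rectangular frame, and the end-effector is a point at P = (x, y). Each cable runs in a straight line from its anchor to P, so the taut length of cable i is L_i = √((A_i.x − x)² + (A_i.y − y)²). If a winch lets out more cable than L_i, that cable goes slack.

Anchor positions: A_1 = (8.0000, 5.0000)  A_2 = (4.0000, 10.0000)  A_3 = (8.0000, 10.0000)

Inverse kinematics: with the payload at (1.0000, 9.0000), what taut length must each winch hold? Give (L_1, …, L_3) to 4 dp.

cable 1: Δx=7.0000, Δy=-4.0000; L_1 = √(Δx²+Δy²) = 8.0623
cable 2: Δx=3.0000, Δy=1.0000; L_2 = √(Δx²+Δy²) = 3.1623
cable 3: Δx=7.0000, Δy=1.0000; L_3 = √(Δx²+Δy²) = 7.0711

(8.0623, 3.1623, 7.0711)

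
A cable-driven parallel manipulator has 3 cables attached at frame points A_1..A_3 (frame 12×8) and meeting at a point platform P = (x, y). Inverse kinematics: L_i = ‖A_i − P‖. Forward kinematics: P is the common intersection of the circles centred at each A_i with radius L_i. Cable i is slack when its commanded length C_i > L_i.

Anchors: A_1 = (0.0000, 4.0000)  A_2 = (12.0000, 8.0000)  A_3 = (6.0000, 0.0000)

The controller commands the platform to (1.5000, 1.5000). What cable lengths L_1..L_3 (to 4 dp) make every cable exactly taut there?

(2.9155, 12.3491, 4.7434)

cable 1: Δx=-1.5000, Δy=2.5000; L_1 = √(Δx²+Δy²) = 2.9155
cable 2: Δx=10.5000, Δy=6.5000; L_2 = √(Δx²+Δy²) = 12.3491
cable 3: Δx=4.5000, Δy=-1.5000; L_3 = √(Δx²+Δy²) = 4.7434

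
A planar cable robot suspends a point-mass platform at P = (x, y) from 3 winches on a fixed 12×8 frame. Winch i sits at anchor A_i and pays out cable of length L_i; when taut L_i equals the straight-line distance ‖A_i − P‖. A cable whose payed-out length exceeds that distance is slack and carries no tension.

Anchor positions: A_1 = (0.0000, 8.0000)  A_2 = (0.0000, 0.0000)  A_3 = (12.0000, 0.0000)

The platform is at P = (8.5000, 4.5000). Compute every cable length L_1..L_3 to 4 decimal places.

(9.1924, 9.6177, 5.7009)

cable 1: Δx=-8.5000, Δy=3.5000; L_1 = √(Δx²+Δy²) = 9.1924
cable 2: Δx=-8.5000, Δy=-4.5000; L_2 = √(Δx²+Δy²) = 9.6177
cable 3: Δx=3.5000, Δy=-4.5000; L_3 = √(Δx²+Δy²) = 5.7009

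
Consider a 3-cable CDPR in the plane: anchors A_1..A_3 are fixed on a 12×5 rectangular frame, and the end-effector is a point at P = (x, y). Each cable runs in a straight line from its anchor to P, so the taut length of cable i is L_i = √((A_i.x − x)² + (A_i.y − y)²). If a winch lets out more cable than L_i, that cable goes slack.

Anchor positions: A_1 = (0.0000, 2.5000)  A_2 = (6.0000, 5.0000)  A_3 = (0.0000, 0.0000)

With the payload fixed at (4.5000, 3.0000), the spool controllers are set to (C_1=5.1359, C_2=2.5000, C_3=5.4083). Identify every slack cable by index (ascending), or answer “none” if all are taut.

cable 1: √((-4.5000)²+(-0.5000)²)=4.5277, C_1=5.1359: slack
cable 2: √((1.5000)²+(2.0000)²)=2.5000, C_2=2.5000: taut
cable 3: √((-4.5000)²+(-3.0000)²)=5.4083, C_3=5.4083: taut

1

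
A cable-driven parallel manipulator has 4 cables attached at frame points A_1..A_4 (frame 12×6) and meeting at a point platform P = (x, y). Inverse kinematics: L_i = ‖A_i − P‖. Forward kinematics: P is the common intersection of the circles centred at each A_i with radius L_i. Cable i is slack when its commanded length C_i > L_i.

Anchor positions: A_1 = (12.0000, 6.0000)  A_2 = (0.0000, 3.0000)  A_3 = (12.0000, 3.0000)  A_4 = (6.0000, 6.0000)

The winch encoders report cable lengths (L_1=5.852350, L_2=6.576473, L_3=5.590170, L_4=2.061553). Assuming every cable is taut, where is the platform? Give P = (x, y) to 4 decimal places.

expand ‖A_i−P‖²=L_i² and subtract eq 1 (q_i ≔ ‖A_i‖²−L_i²)
q_1 = 144.0000+36.0000−34.2500 = 145.7500
eq1−eq2 → [24.0000  6.0000]·P = 180.0000
eq1−eq3 → [0.0000  6.0000]·P = 24.0000
eq1−eq4 → [12.0000  0.0000]·P = 78.0000
2×2 solve → P = (6.5000, 4.0000)
check cable 4: ‖A_4−P‖² = 4.2500 ≈ L_4² = 4.2500 ✓

(6.5000, 4.0000)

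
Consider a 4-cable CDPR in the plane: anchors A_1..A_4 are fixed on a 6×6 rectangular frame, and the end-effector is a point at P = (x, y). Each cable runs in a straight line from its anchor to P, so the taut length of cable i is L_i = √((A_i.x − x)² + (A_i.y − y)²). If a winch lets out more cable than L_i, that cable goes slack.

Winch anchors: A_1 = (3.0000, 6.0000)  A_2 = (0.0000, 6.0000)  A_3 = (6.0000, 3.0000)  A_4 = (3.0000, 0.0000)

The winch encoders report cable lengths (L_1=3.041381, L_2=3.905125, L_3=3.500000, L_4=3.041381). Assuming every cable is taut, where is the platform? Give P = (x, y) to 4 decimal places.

expand ‖A_i−P‖²=L_i² and subtract eq 1 (c_i ≔ ‖A_i‖²−L_i²)
c_1 = 9.0000+36.0000−9.2500 = 35.7500
eq1−eq2 → [6.0000  0.0000]·P = 15.0000
eq1−eq3 → [-6.0000  6.0000]·P = 3.0000
eq1−eq4 → [0.0000  12.0000]·P = 36.0000
2×2 solve → P = (2.5000, 3.0000)
check cable 4: ‖A_4−P‖² = 9.2500 ≈ L_4² = 9.2500 ✓

(2.5000, 3.0000)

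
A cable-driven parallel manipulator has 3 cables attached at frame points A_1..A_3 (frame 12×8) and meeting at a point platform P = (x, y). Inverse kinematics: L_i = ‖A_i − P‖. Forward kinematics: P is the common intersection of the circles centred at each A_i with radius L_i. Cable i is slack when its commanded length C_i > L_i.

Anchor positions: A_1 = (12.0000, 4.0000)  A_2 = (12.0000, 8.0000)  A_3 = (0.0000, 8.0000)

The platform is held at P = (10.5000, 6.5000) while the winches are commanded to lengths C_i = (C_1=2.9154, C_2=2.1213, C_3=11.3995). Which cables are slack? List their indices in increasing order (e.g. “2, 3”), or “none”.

3

cable 1: √((1.5000)²+(-2.5000)²)=2.9155, C_1=2.9154: taut
cable 2: √((1.5000)²+(1.5000)²)=2.1213, C_2=2.1213: taut
cable 3: √((-10.5000)²+(1.5000)²)=10.6066, C_3=11.3995: slack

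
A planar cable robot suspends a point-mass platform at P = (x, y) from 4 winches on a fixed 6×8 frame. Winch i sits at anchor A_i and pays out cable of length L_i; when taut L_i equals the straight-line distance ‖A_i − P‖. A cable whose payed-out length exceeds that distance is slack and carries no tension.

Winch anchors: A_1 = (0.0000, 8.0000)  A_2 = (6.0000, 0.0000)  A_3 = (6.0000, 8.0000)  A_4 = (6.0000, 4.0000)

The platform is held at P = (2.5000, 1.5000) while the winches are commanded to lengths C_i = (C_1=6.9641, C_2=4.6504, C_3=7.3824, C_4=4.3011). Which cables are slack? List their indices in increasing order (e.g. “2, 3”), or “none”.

2

i=1: geometric 6.9642 vs commanded 6.9641 ⇒ taut
i=2: geometric 3.8079 vs commanded 4.6504 ⇒ slack
i=3: geometric 7.3824 vs commanded 7.3824 ⇒ taut
i=4: geometric 4.3012 vs commanded 4.3011 ⇒ taut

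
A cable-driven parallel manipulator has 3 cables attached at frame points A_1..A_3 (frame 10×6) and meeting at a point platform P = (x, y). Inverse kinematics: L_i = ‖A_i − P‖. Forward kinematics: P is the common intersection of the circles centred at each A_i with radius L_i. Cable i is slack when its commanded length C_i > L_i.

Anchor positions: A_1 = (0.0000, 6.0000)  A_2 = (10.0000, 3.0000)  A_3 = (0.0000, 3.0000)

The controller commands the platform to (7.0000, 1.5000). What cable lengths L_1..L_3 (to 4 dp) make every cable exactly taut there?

(8.3217, 3.3541, 7.1589)

L_1: Δ = A_1−P = (-7.0000, 4.5000) → ‖Δ‖ = √69.2500 = 8.3217
L_2: Δ = A_2−P = (3.0000, 1.5000) → ‖Δ‖ = √11.2500 = 3.3541
L_3: Δ = A_3−P = (-7.0000, 1.5000) → ‖Δ‖ = √51.2500 = 7.1589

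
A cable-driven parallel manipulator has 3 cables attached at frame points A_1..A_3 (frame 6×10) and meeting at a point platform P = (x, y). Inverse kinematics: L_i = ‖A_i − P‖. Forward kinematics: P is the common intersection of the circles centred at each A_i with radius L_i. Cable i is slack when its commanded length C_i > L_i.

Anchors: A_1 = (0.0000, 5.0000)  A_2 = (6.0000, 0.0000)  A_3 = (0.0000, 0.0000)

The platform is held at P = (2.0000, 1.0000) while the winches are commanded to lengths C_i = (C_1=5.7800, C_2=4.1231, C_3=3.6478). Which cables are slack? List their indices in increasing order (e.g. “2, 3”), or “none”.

cable 1: √((-2.0000)²+(4.0000)²)=4.4721, C_1=5.7800: slack
cable 2: √((4.0000)²+(-1.0000)²)=4.1231, C_2=4.1231: taut
cable 3: √((-2.0000)²+(-1.0000)²)=2.2361, C_3=3.6478: slack

1, 3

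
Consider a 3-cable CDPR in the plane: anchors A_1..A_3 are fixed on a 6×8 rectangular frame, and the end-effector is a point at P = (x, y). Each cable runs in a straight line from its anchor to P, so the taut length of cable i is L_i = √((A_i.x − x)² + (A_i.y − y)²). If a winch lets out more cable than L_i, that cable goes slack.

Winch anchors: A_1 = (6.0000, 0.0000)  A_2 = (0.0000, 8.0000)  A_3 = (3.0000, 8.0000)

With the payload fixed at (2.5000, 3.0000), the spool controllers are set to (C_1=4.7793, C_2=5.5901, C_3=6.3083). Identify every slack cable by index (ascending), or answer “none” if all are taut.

i=1: geometric 4.6098 vs commanded 4.7793 ⇒ slack
i=2: geometric 5.5902 vs commanded 5.5901 ⇒ taut
i=3: geometric 5.0249 vs commanded 6.3083 ⇒ slack

1, 3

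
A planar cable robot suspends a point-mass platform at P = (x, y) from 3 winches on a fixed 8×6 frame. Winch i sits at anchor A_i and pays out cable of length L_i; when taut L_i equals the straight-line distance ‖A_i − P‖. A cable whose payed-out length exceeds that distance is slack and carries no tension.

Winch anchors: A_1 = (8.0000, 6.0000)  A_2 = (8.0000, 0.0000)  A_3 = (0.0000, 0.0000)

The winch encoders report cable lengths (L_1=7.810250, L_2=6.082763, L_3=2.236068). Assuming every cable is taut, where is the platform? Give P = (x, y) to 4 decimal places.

(2.0000, 1.0000)

each cable: (A_i−P)·(A_i−P) = L_i²; let q_i = ‖A_i‖²−L_i²
q_1 = 64.0000+36.0000−61.0000 = 39.0000
row 1: 0.0000x + 12.0000y = 12.0000  (q_2=27.0000)
row 2: 16.0000x + 12.0000y = 44.0000  (q_3=-5.0000)
Cramer on rows 1–2 → x = 2.0000, y = 1.0000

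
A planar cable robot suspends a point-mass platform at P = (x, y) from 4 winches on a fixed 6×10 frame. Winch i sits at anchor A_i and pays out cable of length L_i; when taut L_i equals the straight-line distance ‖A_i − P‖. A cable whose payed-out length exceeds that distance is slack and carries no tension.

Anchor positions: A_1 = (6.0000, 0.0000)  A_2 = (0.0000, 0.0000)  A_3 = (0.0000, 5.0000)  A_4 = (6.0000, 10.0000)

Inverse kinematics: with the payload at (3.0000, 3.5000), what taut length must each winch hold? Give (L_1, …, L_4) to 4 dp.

(4.6098, 4.6098, 3.3541, 7.1589)

L_1: Δ = A_1−P = (3.0000, -3.5000) → ‖Δ‖ = √21.2500 = 4.6098
L_2: Δ = A_2−P = (-3.0000, -3.5000) → ‖Δ‖ = √21.2500 = 4.6098
L_3: Δ = A_3−P = (-3.0000, 1.5000) → ‖Δ‖ = √11.2500 = 3.3541
L_4: Δ = A_4−P = (3.0000, 6.5000) → ‖Δ‖ = √51.2500 = 7.1589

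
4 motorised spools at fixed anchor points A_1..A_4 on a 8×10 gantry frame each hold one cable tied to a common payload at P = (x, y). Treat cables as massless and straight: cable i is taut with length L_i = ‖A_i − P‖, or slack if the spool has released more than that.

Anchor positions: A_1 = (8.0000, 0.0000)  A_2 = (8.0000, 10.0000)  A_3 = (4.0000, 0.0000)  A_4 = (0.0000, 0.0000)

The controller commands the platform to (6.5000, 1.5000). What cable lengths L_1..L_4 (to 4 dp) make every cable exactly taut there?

(2.1213, 8.6313, 2.9155, 6.6708)

L_1 = √((8.0000−6.5000)² + (0.0000−1.5000)²) = 2.1213
L_2 = √((8.0000−6.5000)² + (10.0000−1.5000)²) = 8.6313
L_3 = √((4.0000−6.5000)² + (0.0000−1.5000)²) = 2.9155
L_4 = √((0.0000−6.5000)² + (0.0000−1.5000)²) = 6.6708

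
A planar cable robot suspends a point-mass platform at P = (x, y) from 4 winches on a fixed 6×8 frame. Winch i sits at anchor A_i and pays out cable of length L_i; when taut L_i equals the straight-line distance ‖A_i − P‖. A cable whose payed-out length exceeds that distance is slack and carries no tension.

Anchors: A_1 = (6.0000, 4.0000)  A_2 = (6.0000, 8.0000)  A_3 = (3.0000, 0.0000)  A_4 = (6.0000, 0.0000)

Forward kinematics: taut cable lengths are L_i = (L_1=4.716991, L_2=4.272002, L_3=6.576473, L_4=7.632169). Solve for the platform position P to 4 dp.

(2.0000, 6.5000)

expand ‖A_i−P‖²=L_i² and subtract eq 1 (k_i ≔ ‖A_i‖²−L_i²)
k_1 = 36.0000+16.0000−22.2500 = 29.7500
eq1−eq2 → [0.0000  -8.0000]·P = -52.0000
eq1−eq3 → [6.0000  8.0000]·P = 64.0000
eq1−eq4 → [0.0000  8.0000]·P = 52.0000
2×2 solve → P = (2.0000, 6.5000)
check cable 4: ‖A_4−P‖² = 58.2500 ≈ L_4² = 58.2500 ✓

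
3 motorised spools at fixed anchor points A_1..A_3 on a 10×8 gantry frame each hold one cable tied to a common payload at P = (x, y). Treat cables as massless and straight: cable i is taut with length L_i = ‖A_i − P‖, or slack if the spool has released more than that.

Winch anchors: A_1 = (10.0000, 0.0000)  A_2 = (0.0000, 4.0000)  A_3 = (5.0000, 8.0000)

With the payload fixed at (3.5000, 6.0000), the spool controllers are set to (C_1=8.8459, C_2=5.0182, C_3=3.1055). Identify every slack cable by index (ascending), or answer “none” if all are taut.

2, 3

i=1: geometric 8.8459 vs commanded 8.8459 ⇒ taut
i=2: geometric 4.0311 vs commanded 5.0182 ⇒ slack
i=3: geometric 2.5000 vs commanded 3.1055 ⇒ slack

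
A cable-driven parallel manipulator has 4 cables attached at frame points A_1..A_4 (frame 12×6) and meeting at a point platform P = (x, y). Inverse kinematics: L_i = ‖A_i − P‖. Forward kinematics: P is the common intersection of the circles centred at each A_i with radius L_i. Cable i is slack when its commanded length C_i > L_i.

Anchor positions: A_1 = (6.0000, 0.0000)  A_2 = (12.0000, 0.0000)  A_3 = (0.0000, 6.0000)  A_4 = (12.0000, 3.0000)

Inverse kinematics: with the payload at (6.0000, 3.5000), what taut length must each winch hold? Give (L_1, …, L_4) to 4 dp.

(3.5000, 6.9462, 6.5000, 6.0208)

cable 1: Δx=0.0000, Δy=-3.5000; L_1 = √(Δx²+Δy²) = 3.5000
cable 2: Δx=6.0000, Δy=-3.5000; L_2 = √(Δx²+Δy²) = 6.9462
cable 3: Δx=-6.0000, Δy=2.5000; L_3 = √(Δx²+Δy²) = 6.5000
cable 4: Δx=6.0000, Δy=-0.5000; L_4 = √(Δx²+Δy²) = 6.0208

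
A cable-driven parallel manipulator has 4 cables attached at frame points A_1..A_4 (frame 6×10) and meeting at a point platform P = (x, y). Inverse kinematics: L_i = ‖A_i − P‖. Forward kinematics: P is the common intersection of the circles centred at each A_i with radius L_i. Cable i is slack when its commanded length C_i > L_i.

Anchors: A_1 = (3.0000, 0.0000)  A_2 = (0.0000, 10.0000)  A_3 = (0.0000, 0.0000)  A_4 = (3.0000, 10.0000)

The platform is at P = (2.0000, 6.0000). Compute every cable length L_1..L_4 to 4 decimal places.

(6.0828, 4.4721, 6.3246, 4.1231)

L_1: Δ = A_1−P = (1.0000, -6.0000) → ‖Δ‖ = √37.0000 = 6.0828
L_2: Δ = A_2−P = (-2.0000, 4.0000) → ‖Δ‖ = √20.0000 = 4.4721
L_3: Δ = A_3−P = (-2.0000, -6.0000) → ‖Δ‖ = √40.0000 = 6.3246
L_4: Δ = A_4−P = (1.0000, 4.0000) → ‖Δ‖ = √17.0000 = 4.1231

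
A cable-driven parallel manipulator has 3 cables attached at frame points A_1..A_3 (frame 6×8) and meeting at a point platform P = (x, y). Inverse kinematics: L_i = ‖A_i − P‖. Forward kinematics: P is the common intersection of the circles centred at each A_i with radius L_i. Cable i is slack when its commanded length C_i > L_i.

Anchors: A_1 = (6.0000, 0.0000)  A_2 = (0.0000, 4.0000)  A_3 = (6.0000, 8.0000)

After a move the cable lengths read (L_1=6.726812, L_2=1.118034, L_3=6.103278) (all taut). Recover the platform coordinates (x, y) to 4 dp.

(1.0000, 4.5000)

expand ‖A_i−P‖²=L_i² and subtract eq 1 (c_i ≔ ‖A_i‖²−L_i²)
c_1 = 36.0000+0.0000−45.2500 = -9.2500
eq1−eq2 → [12.0000  -8.0000]·P = -24.0000
eq1−eq3 → [0.0000  -16.0000]·P = -72.0000
2×2 solve → P = (1.0000, 4.5000)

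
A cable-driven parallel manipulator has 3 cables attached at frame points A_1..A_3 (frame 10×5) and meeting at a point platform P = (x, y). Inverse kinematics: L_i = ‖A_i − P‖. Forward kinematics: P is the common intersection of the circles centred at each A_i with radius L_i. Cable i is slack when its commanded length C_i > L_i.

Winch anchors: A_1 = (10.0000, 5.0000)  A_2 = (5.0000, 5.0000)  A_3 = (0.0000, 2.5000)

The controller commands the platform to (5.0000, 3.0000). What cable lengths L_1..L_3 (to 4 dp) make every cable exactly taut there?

(5.3852, 2.0000, 5.0249)

L_1 = √((10.0000−5.0000)² + (5.0000−3.0000)²) = 5.3852
L_2 = √((5.0000−5.0000)² + (5.0000−3.0000)²) = 2.0000
L_3 = √((0.0000−5.0000)² + (2.5000−3.0000)²) = 5.0249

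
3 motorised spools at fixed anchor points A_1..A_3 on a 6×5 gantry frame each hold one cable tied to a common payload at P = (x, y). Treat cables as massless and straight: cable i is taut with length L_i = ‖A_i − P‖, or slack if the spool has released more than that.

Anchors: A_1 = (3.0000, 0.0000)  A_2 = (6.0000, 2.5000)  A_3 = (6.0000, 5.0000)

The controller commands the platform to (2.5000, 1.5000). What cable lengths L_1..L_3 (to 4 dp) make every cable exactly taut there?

(1.5811, 3.6401, 4.9497)

cable 1: Δx=0.5000, Δy=-1.5000; L_1 = √(Δx²+Δy²) = 1.5811
cable 2: Δx=3.5000, Δy=1.0000; L_2 = √(Δx²+Δy²) = 3.6401
cable 3: Δx=3.5000, Δy=3.5000; L_3 = √(Δx²+Δy²) = 4.9497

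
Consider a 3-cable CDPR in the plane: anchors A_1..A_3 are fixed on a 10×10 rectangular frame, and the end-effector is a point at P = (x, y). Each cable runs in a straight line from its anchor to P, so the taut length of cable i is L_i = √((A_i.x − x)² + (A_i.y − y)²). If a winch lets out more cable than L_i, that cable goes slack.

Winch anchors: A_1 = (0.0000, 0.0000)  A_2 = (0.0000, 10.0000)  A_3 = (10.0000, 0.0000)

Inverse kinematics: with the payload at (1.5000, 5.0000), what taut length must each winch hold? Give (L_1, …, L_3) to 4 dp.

(5.2202, 5.2202, 9.8615)

cable 1: Δx=-1.5000, Δy=-5.0000; L_1 = √(Δx²+Δy²) = 5.2202
cable 2: Δx=-1.5000, Δy=5.0000; L_2 = √(Δx²+Δy²) = 5.2202
cable 3: Δx=8.5000, Δy=-5.0000; L_3 = √(Δx²+Δy²) = 9.8615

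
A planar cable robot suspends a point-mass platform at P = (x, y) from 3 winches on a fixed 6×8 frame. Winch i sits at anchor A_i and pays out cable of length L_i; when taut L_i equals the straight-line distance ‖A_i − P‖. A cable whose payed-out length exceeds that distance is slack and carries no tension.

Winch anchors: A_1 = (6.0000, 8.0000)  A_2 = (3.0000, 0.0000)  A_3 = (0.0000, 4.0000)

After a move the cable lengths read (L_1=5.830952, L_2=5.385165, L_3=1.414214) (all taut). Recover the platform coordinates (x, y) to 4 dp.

(1.0000, 5.0000)

circle eqns → linear via eq_j − eq_1; set q_j = A_j·A_j − L_j²
q_1 = 36.0000+64.0000−34.0000 = 66.0000
6.0000·x + 16.0000·y = q_1−q_2 = 86.0000
12.0000·x + 8.0000·y = q_1−q_3 = 52.0000
solve first two rows → x=1.0000, y=5.0000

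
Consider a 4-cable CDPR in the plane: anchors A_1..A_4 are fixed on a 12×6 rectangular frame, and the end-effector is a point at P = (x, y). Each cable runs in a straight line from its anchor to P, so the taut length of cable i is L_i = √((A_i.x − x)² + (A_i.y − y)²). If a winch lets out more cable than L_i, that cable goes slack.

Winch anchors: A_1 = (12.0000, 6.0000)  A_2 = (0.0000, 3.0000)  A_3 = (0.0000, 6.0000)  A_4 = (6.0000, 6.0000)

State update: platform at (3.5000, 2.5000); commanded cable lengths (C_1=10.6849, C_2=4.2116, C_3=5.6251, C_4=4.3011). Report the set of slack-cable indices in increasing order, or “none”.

cable 1: L_1 = ‖A_1−P‖ = 9.1924;  C_1 = 10.6849 → slack
cable 2: L_2 = ‖A_2−P‖ = 3.5355;  C_2 = 4.2116 → slack
cable 3: L_3 = ‖A_3−P‖ = 4.9497;  C_3 = 5.6251 → slack
cable 4: L_4 = ‖A_4−P‖ = 4.3012;  C_4 = 4.3011 → taut

1, 2, 3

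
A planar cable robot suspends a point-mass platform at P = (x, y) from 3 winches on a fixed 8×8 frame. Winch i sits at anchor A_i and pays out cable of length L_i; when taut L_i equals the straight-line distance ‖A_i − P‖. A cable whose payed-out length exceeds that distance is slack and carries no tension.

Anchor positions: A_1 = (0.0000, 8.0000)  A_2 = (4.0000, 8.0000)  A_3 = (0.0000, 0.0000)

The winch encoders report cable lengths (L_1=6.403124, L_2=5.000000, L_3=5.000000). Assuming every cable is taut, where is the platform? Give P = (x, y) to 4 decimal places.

(4.0000, 3.0000)

circle eqns → linear via eq_j − eq_1; set c_j = A_j·A_j − L_j²
c_1 = 0.0000+64.0000−41.0000 = 23.0000
-8.0000·x + 0.0000·y = c_1−c_2 = -32.0000
0.0000·x + 16.0000·y = c_1−c_3 = 48.0000
solve first two rows → x=4.0000, y=3.0000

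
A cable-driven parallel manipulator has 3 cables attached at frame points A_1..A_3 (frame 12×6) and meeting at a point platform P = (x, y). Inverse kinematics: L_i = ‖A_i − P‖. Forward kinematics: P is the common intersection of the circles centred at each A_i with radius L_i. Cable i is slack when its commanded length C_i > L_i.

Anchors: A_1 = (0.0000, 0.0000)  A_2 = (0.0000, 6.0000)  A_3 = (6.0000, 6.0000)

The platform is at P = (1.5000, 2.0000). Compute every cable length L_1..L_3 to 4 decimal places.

(2.5000, 4.2720, 6.0208)

L_1: Δ = A_1−P = (-1.5000, -2.0000) → ‖Δ‖ = √6.2500 = 2.5000
L_2: Δ = A_2−P = (-1.5000, 4.0000) → ‖Δ‖ = √18.2500 = 4.2720
L_3: Δ = A_3−P = (4.5000, 4.0000) → ‖Δ‖ = √36.2500 = 6.0208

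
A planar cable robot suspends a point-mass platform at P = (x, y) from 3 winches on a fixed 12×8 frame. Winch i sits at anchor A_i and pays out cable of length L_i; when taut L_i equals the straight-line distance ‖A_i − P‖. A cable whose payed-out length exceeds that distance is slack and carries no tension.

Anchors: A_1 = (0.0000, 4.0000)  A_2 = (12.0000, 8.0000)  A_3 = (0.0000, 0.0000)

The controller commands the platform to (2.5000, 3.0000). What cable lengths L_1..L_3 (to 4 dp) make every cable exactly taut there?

L_1 = √((0.0000−2.5000)² + (4.0000−3.0000)²) = 2.6926
L_2 = √((12.0000−2.5000)² + (8.0000−3.0000)²) = 10.7355
L_3 = √((0.0000−2.5000)² + (0.0000−3.0000)²) = 3.9051

(2.6926, 10.7355, 3.9051)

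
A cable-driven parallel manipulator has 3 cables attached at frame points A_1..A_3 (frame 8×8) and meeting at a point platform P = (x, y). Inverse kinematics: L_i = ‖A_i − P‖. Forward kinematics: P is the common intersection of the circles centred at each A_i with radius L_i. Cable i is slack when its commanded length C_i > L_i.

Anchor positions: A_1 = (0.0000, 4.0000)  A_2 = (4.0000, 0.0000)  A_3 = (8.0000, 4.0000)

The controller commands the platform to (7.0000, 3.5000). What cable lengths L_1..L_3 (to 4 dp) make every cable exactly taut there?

(7.0178, 4.6098, 1.1180)

L_1 = √((0.0000−7.0000)² + (4.0000−3.5000)²) = 7.0178
L_2 = √((4.0000−7.0000)² + (0.0000−3.5000)²) = 4.6098
L_3 = √((8.0000−7.0000)² + (4.0000−3.5000)²) = 1.1180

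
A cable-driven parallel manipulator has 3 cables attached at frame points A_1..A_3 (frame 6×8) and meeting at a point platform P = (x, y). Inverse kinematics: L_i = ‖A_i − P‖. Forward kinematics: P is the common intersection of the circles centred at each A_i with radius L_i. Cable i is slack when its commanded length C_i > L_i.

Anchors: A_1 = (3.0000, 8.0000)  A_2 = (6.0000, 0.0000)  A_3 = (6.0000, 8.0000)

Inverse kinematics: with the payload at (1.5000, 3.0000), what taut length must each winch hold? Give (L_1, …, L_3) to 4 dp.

(5.2202, 5.4083, 6.7268)

L_1: Δ = A_1−P = (1.5000, 5.0000) → ‖Δ‖ = √27.2500 = 5.2202
L_2: Δ = A_2−P = (4.5000, -3.0000) → ‖Δ‖ = √29.2500 = 5.4083
L_3: Δ = A_3−P = (4.5000, 5.0000) → ‖Δ‖ = √45.2500 = 6.7268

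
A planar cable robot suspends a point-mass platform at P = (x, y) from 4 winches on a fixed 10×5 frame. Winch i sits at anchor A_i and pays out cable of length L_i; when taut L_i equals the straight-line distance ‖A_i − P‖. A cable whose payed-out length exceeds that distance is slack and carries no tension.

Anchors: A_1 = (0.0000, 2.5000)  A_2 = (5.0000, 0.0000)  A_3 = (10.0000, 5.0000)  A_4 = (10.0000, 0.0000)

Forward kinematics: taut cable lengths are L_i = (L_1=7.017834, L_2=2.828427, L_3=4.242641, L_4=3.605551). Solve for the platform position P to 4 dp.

(7.0000, 2.0000)

circle eqns → linear via eq_j − eq_1; set q_j = A_j·A_j − L_j²
q_1 = 0.0000+6.2500−49.2500 = -43.0000
-10.0000·x + 5.0000·y = q_1−q_2 = -60.0000
-20.0000·x − 5.0000·y = q_1−q_3 = -150.0000
-20.0000·x + 5.0000·y = q_1−q_4 = -130.0000
solve first two rows → x=7.0000, y=2.0000
check cable 4: ‖A_4−P‖² = 13.0000 ≈ L_4² = 13.0000 ✓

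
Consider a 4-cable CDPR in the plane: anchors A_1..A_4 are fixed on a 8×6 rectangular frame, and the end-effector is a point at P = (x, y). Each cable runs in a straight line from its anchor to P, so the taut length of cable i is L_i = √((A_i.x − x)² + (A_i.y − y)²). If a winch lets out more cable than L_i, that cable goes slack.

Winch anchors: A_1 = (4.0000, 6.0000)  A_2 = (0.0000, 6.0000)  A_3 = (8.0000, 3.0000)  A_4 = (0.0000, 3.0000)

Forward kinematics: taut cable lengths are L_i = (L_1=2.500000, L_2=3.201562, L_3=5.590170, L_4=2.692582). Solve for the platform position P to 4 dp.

(2.5000, 4.0000)

circle eqns → linear via eq_j − eq_1; set c_j = A_j·A_j − L_j²
c_1 = 16.0000+36.0000−6.2500 = 45.7500
8.0000·x + 0.0000·y = c_1−c_2 = 20.0000
-8.0000·x + 6.0000·y = c_1−c_3 = 4.0000
8.0000·x + 6.0000·y = c_1−c_4 = 44.0000
solve first two rows → x=2.5000, y=4.0000
check cable 4: ‖A_4−P‖² = 7.2500 ≈ L_4² = 7.2500 ✓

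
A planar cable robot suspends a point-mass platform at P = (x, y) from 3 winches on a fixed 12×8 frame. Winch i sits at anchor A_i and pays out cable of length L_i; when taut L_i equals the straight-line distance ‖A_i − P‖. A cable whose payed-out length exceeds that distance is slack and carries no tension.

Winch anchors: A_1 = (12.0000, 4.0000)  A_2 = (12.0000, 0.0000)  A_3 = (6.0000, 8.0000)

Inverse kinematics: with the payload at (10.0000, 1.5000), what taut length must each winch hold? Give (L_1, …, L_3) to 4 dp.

(3.2016, 2.5000, 7.6322)

L_1 = √((12.0000−10.0000)² + (4.0000−1.5000)²) = 3.2016
L_2 = √((12.0000−10.0000)² + (0.0000−1.5000)²) = 2.5000
L_3 = √((6.0000−10.0000)² + (8.0000−1.5000)²) = 7.6322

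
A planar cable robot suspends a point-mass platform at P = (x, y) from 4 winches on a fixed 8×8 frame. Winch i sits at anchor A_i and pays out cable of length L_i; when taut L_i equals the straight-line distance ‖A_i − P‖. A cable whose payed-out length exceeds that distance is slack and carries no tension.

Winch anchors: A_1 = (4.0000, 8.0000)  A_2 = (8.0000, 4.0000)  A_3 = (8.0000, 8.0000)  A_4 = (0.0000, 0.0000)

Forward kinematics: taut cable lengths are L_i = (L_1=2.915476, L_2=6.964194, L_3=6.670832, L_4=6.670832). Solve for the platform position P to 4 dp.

(1.5000, 6.5000)

circle eqns → linear via eq_j − eq_1; set k_j = A_j·A_j − L_j²
k_1 = 16.0000+64.0000−8.5000 = 71.5000
-8.0000·x + 8.0000·y = k_1−k_2 = 40.0000
-8.0000·x + 0.0000·y = k_1−k_3 = -12.0000
8.0000·x + 16.0000·y = k_1−k_4 = 116.0000
solve first two rows → x=1.5000, y=6.5000
check cable 4: ‖A_4−P‖² = 44.5000 ≈ L_4² = 44.5000 ✓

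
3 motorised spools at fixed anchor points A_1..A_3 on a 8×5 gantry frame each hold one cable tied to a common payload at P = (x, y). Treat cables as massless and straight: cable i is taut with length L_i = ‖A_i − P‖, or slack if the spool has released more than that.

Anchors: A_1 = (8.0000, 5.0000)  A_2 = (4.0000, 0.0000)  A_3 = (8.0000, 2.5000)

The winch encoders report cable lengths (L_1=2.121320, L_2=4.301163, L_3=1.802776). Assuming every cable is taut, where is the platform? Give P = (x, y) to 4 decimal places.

(6.5000, 3.5000)

expand ‖A_i−P‖²=L_i² and subtract eq 1 (c_i ≔ ‖A_i‖²−L_i²)
c_1 = 64.0000+25.0000−4.5000 = 84.5000
eq1−eq2 → [8.0000  10.0000]·P = 87.0000
eq1−eq3 → [0.0000  5.0000]·P = 17.5000
2×2 solve → P = (6.5000, 3.5000)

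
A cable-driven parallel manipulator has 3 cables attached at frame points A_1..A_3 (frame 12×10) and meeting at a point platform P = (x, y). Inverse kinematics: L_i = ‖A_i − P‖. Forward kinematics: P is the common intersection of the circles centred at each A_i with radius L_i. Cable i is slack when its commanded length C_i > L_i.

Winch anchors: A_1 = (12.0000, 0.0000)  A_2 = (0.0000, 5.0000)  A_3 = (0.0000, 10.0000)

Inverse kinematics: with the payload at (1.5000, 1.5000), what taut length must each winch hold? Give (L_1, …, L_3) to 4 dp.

(10.6066, 3.8079, 8.6313)

L_1: Δ = A_1−P = (10.5000, -1.5000) → ‖Δ‖ = √112.5000 = 10.6066
L_2: Δ = A_2−P = (-1.5000, 3.5000) → ‖Δ‖ = √14.5000 = 3.8079
L_3: Δ = A_3−P = (-1.5000, 8.5000) → ‖Δ‖ = √74.5000 = 8.6313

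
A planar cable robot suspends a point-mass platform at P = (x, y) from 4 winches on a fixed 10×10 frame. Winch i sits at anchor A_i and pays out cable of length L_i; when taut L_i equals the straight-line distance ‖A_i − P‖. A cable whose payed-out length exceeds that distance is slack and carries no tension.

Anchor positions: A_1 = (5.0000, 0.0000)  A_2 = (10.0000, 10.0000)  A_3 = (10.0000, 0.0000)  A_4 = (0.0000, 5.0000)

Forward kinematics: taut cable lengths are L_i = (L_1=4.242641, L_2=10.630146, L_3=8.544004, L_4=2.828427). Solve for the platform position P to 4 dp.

each cable: (A_i−P)·(A_i−P) = L_i²; let c_i = ‖A_i‖²−L_i²
c_1 = 25.0000+0.0000−18.0000 = 7.0000
row 1: -10.0000x − 20.0000y = -80.0000  (c_2=87.0000)
row 2: -10.0000x + 0.0000y = -20.0000  (c_3=27.0000)
row 3: 10.0000x − 10.0000y = -10.0000  (c_4=17.0000)
Cramer on rows 1–2 → x = 2.0000, y = 3.0000
check cable 4: ‖A_4−P‖² = 8.0000 ≈ L_4² = 8.0000 ✓

(2.0000, 3.0000)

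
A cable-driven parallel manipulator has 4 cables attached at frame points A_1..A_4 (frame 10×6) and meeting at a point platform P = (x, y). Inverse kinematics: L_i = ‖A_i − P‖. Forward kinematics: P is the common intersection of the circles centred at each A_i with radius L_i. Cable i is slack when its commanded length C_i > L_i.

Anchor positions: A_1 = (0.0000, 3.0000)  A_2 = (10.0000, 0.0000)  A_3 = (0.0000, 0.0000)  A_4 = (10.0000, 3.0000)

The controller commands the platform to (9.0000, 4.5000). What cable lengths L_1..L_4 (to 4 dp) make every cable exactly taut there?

(9.1241, 4.6098, 10.0623, 1.8028)

cable 1: Δx=-9.0000, Δy=-1.5000; L_1 = √(Δx²+Δy²) = 9.1241
cable 2: Δx=1.0000, Δy=-4.5000; L_2 = √(Δx²+Δy²) = 4.6098
cable 3: Δx=-9.0000, Δy=-4.5000; L_3 = √(Δx²+Δy²) = 10.0623
cable 4: Δx=1.0000, Δy=-1.5000; L_4 = √(Δx²+Δy²) = 1.8028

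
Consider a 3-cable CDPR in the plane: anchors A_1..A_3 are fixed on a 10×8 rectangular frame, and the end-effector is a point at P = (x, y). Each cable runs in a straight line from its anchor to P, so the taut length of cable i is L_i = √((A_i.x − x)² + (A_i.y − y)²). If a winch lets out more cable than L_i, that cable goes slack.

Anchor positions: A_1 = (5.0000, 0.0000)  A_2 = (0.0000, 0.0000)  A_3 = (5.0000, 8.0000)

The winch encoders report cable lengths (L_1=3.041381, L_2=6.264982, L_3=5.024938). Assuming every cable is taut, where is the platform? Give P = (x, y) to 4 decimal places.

expand ‖A_i−P‖²=L_i² and subtract eq 1 (c_i ≔ ‖A_i‖²−L_i²)
c_1 = 25.0000+0.0000−9.2500 = 15.7500
eq1−eq2 → [10.0000  0.0000]·P = 55.0000
eq1−eq3 → [0.0000  -16.0000]·P = -48.0000
2×2 solve → P = (5.5000, 3.0000)

(5.5000, 3.0000)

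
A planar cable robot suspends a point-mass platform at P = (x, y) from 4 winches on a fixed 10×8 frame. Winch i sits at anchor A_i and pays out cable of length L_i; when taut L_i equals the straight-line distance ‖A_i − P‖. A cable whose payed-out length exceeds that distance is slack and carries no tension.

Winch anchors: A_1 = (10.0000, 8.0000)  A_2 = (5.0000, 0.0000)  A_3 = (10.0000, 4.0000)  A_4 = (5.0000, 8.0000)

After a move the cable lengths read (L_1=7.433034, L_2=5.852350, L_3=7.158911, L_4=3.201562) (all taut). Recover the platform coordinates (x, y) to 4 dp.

(3.0000, 5.5000)

circle eqns → linear via eq_j − eq_1; set c_j = A_j·A_j − L_j²
c_1 = 100.0000+64.0000−55.2500 = 108.7500
10.0000·x + 16.0000·y = c_1−c_2 = 118.0000
0.0000·x + 8.0000·y = c_1−c_3 = 44.0000
10.0000·x + 0.0000·y = c_1−c_4 = 30.0000
solve first two rows → x=3.0000, y=5.5000
check cable 4: ‖A_4−P‖² = 10.2500 ≈ L_4² = 10.2500 ✓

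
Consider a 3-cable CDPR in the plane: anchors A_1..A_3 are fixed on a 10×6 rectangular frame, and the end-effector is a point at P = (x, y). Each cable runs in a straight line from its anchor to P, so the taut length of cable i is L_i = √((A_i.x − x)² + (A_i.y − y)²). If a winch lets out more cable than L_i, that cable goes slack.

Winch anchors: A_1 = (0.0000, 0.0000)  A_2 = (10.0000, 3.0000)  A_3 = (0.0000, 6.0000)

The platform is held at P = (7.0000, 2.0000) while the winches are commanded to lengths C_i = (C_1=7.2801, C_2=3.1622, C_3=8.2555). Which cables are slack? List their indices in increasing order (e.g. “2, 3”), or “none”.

3

i=1: geometric 7.2801 vs commanded 7.2801 ⇒ taut
i=2: geometric 3.1623 vs commanded 3.1622 ⇒ taut
i=3: geometric 8.0623 vs commanded 8.2555 ⇒ slack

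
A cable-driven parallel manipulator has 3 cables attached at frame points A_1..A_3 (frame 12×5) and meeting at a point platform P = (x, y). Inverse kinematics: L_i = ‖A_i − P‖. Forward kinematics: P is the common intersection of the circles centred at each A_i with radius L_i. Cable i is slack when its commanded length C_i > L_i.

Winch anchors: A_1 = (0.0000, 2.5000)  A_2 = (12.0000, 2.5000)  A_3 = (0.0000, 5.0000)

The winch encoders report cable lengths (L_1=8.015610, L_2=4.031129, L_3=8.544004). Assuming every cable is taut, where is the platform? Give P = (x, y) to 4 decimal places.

(8.0000, 2.0000)

circle eqns → linear via eq_j − eq_1; set k_j = A_j·A_j − L_j²
k_1 = 0.0000+6.2500−64.2500 = -58.0000
-24.0000·x + 0.0000·y = k_1−k_2 = -192.0000
0.0000·x − 5.0000·y = k_1−k_3 = -10.0000
solve first two rows → x=8.0000, y=2.0000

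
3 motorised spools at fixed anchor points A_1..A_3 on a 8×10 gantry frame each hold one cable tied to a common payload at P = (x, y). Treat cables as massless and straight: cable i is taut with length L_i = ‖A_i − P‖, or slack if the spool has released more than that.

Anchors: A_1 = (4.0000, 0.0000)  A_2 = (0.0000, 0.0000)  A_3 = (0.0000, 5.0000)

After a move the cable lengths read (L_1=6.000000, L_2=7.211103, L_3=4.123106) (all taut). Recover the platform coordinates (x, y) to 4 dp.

(4.0000, 6.0000)

each cable: (A_i−P)·(A_i−P) = L_i²; let k_i = ‖A_i‖²−L_i²
k_1 = 16.0000+0.0000−36.0000 = -20.0000
row 1: 8.0000x + 0.0000y = 32.0000  (k_2=-52.0000)
row 2: 8.0000x − 10.0000y = -28.0000  (k_3=8.0000)
Cramer on rows 1–2 → x = 4.0000, y = 6.0000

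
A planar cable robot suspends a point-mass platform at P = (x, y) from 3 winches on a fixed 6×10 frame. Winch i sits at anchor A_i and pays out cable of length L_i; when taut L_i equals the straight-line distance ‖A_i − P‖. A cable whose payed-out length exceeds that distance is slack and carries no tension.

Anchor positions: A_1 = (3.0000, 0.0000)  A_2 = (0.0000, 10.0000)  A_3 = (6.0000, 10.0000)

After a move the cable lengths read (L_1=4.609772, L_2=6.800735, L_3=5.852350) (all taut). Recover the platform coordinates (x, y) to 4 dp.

each cable: (A_i−P)·(A_i−P) = L_i²; let k_i = ‖A_i‖²−L_i²
k_1 = 9.0000+0.0000−21.2500 = -12.2500
row 1: 6.0000x − 20.0000y = -66.0000  (k_2=53.7500)
row 2: -6.0000x − 20.0000y = -114.0000  (k_3=101.7500)
Cramer on rows 1–2 → x = 4.0000, y = 4.5000

(4.0000, 4.5000)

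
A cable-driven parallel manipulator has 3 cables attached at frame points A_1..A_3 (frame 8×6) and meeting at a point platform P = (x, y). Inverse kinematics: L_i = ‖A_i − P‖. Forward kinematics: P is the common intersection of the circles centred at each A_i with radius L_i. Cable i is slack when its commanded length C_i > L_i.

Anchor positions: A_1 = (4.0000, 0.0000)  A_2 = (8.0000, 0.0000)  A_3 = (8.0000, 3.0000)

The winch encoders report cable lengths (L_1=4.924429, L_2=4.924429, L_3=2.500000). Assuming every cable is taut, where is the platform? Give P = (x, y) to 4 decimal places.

each cable: (A_i−P)·(A_i−P) = L_i²; let q_i = ‖A_i‖²−L_i²
q_1 = 16.0000+0.0000−24.2500 = -8.2500
row 1: -8.0000x + 0.0000y = -48.0000  (q_2=39.7500)
row 2: -8.0000x − 6.0000y = -75.0000  (q_3=66.7500)
Cramer on rows 1–2 → x = 6.0000, y = 4.5000

(6.0000, 4.5000)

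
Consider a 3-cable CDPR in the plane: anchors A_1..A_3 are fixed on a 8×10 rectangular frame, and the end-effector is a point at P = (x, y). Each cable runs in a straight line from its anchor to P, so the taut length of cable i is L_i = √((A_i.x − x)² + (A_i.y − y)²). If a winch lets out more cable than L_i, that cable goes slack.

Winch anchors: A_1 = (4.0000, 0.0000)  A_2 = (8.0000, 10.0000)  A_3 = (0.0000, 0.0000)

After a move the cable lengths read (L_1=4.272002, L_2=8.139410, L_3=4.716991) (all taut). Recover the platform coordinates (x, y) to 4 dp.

each cable: (A_i−P)·(A_i−P) = L_i²; let q_i = ‖A_i‖²−L_i²
q_1 = 16.0000+0.0000−18.2500 = -2.2500
row 1: -8.0000x − 20.0000y = -100.0000  (q_2=97.7500)
row 2: 8.0000x + 0.0000y = 20.0000  (q_3=-22.2500)
Cramer on rows 1–2 → x = 2.5000, y = 4.0000

(2.5000, 4.0000)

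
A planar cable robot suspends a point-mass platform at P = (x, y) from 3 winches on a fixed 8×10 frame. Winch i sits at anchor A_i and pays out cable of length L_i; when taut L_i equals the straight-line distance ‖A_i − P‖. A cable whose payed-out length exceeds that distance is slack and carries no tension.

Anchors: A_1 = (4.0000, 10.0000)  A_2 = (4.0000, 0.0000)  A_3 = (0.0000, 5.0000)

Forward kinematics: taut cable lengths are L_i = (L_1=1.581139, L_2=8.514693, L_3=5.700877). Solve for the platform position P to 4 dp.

(4.5000, 8.5000)

circle eqns → linear via eq_j − eq_1; set c_j = A_j·A_j − L_j²
c_1 = 16.0000+100.0000−2.5000 = 113.5000
0.0000·x + 20.0000·y = c_1−c_2 = 170.0000
8.0000·x + 10.0000·y = c_1−c_3 = 121.0000
solve first two rows → x=4.5000, y=8.5000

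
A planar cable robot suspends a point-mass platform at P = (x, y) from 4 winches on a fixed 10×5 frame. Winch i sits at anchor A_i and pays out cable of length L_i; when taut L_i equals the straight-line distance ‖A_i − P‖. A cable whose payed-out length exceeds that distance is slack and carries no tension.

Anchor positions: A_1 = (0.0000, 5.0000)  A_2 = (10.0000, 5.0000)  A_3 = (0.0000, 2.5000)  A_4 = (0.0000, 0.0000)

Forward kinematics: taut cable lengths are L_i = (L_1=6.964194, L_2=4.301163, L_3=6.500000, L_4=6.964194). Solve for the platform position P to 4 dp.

(6.5000, 2.5000)

expand ‖A_i−P‖²=L_i² and subtract eq 1 (k_i ≔ ‖A_i‖²−L_i²)
k_1 = 0.0000+25.0000−48.5000 = -23.5000
eq1−eq2 → [-20.0000  0.0000]·P = -130.0000
eq1−eq3 → [0.0000  5.0000]·P = 12.5000
eq1−eq4 → [0.0000  10.0000]·P = 25.0000
2×2 solve → P = (6.5000, 2.5000)
check cable 4: ‖A_4−P‖² = 48.5000 ≈ L_4² = 48.5000 ✓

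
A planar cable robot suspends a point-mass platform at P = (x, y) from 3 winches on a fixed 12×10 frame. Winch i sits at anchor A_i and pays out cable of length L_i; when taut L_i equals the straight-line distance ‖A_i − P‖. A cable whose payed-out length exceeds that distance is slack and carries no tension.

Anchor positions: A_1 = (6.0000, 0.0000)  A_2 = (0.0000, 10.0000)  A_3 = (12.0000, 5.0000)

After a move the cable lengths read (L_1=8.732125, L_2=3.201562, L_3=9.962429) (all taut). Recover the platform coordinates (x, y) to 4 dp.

(2.5000, 8.0000)

each cable: (A_i−P)·(A_i−P) = L_i²; let k_i = ‖A_i‖²−L_i²
k_1 = 36.0000+0.0000−76.2500 = -40.2500
row 1: 12.0000x − 20.0000y = -130.0000  (k_2=89.7500)
row 2: -12.0000x − 10.0000y = -110.0000  (k_3=69.7500)
Cramer on rows 1–2 → x = 2.5000, y = 8.0000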